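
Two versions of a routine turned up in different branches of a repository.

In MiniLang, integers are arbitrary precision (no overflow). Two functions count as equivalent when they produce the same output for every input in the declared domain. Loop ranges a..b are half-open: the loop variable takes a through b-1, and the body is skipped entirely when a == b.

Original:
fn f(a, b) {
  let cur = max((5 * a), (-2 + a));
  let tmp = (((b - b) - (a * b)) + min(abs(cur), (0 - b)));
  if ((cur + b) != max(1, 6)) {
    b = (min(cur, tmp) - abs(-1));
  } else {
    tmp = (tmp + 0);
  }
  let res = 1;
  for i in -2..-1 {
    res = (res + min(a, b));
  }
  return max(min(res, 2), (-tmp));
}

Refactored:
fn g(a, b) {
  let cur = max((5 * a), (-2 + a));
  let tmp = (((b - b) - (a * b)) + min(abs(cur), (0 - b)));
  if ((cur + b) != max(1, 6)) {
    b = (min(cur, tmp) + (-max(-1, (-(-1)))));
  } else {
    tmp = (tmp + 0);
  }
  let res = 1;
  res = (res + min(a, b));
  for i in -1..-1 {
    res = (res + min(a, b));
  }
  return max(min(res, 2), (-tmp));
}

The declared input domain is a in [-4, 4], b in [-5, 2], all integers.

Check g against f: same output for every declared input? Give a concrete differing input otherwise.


Changes here: constant usage differs, statement counts differ, min/max/abs usage differs, loop structure differs, arithmetic usage differs; the full 72-point sweep finds no disagreement.
verdict: equivalent


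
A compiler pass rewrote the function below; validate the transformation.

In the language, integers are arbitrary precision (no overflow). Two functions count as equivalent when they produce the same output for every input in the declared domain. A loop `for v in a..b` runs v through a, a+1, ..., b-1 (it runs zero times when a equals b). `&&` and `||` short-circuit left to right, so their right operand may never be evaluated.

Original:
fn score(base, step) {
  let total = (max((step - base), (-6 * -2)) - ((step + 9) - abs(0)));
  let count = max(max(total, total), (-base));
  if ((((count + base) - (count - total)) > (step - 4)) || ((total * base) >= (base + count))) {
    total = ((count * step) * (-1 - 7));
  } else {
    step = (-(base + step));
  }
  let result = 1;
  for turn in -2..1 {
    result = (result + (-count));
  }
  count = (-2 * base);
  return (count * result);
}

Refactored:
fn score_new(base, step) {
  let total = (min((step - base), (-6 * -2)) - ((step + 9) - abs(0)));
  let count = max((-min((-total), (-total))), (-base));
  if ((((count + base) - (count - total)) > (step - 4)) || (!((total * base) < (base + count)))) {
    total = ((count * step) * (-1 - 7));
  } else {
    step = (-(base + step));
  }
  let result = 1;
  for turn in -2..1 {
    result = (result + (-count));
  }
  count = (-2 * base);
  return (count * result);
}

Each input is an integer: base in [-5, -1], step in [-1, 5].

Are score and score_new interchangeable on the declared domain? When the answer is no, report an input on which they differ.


The rewrite breaks on base=-3, step=-1, where the results are -66 and -48.
score: total=4, then count=4, then ((((count + base) - (count - total)) > (step - 4)) || ((total * base) >= (base + count))) is true, then total=32, then result=1, then (turn=-2), then result=-3, then (turn=-1), then result=-7, then (turn=0), then result=-11, then count=6, then returns -66
score_new: total=-6, then count=3, then ((((count + base) - (count - total)) > (step - 4)) || (!((total * base) < (base + count)))) is true, then total=24, then result=1, then (turn=-2), then result=-2, then (turn=-1), then result=-5, then (turn=0), then result=-8, then count=6, then returns -48
verdict: not equivalent; witness: base=-3, step=-1


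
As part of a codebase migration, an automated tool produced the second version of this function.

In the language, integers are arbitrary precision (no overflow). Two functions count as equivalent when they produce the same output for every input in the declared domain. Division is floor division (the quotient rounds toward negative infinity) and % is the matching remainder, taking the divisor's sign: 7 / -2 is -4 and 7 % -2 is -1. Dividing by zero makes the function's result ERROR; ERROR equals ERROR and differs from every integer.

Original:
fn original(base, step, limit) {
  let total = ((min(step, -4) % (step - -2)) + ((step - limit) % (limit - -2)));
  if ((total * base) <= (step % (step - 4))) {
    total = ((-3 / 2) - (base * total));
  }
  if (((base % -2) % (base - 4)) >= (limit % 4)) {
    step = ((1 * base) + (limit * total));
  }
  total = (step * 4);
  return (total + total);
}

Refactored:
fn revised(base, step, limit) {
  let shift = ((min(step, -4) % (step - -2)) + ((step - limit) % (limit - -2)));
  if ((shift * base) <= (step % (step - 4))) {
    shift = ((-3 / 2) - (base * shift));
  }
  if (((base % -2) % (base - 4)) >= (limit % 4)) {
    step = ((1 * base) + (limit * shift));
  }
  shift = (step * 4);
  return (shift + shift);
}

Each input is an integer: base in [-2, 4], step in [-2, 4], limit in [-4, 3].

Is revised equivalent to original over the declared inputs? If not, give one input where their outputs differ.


Changes here: local variable names differ; the full 392-point sweep finds no disagreement.
verdict: equivalent


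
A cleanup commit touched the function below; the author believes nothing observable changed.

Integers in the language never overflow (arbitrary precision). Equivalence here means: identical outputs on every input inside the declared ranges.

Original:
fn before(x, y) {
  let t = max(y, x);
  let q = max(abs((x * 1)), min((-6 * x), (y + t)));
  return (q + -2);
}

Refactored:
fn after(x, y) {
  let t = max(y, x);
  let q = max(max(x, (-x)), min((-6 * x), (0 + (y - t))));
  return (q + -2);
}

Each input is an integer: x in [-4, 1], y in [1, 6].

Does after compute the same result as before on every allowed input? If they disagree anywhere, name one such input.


Evaluate both at x=-4, y=3.
before: t=3, then q=6, then returns 4
after: t=3, then q=4, then returns 2
4 vs 2 — the two versions disagree here.
verdict: not equivalent; witness: x=-4, y=3


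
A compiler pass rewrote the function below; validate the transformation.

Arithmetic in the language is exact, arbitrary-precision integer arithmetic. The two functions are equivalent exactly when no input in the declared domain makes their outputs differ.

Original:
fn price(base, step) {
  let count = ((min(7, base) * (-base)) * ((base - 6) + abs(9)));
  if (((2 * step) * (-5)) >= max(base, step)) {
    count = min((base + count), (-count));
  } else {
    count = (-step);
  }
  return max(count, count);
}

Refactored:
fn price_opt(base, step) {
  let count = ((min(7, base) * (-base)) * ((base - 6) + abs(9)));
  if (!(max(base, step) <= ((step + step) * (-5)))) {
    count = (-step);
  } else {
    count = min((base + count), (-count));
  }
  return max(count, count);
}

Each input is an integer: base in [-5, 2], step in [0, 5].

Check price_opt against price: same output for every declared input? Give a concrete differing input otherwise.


Although comparison usage differs; also arithmetic usage differs; also constant usage differs; also boolean connective usage differs, 48/48 inputs agree.
verdict: equivalent


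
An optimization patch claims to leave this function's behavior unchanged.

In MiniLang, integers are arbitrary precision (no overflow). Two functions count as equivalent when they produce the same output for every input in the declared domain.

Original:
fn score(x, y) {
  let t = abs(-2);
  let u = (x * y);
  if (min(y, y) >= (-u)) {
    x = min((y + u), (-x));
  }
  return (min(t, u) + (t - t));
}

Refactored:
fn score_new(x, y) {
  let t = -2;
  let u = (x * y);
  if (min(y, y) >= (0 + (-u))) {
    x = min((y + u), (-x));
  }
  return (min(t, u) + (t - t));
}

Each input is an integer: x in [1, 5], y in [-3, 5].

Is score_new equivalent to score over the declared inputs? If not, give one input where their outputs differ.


On input x=1, y=-1, score returns -1 while score_new returns -2.
verdict: not equivalent; witness: x=1, y=-1


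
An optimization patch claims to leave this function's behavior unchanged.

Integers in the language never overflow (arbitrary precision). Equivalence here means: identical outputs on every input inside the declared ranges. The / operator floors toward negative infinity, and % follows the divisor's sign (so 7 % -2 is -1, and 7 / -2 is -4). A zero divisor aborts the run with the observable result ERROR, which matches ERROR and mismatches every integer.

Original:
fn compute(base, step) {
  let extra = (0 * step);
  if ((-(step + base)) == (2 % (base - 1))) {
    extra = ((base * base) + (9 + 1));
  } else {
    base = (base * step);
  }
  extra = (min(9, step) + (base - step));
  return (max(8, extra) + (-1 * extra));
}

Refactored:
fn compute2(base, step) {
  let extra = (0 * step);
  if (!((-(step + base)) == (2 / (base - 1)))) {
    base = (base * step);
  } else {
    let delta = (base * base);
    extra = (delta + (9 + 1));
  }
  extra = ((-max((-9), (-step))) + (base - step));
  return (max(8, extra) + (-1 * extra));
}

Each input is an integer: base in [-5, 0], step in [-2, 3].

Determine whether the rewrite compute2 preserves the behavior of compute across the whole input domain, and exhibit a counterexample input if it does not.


Not equivalent: base=-1, step=2 separates them (10 vs 9).
compute: extra = 0; ((-(step + base)) == (2 % (base - 1))) -> false; base = -2; extra = -2; return 10
compute2: extra = 0; (!((-(step + base)) == (2 / (base - 1)))) -> false; delta = 1; extra = 11; extra = -1; return 9
verdict: not equivalent; witness: base=-1, step=2


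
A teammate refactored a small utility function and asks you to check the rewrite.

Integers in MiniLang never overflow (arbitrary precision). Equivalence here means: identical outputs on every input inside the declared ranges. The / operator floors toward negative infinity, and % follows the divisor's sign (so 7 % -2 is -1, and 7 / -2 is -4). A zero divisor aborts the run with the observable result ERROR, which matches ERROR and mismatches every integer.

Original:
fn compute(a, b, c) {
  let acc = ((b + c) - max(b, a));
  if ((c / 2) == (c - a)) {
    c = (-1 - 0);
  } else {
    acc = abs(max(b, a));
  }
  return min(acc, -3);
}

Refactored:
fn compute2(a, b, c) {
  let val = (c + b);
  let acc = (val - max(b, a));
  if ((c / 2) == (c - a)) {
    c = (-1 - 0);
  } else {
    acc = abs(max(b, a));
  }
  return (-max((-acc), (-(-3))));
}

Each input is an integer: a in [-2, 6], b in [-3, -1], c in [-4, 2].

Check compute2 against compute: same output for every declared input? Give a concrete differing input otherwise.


This is a faithful refactor — statement counts differ, plus local variable names differ, plus min/max/abs usage differs, but the computed results match everywhere.
As a probe, take a=6, b=-1, c=-4: compute runs acc becomes -11; next ((c / 2) == (c - a)) evaluates to false; next acc becomes 6; next final value -3; compute2 runs val becomes -5; next acc becomes -11; next ((c / 2) == (c - a)) evaluates to false; next acc becomes 6; next final value -3; both end at -3.
Across all 189 domain points the two functions coincide.
verdict: equivalent


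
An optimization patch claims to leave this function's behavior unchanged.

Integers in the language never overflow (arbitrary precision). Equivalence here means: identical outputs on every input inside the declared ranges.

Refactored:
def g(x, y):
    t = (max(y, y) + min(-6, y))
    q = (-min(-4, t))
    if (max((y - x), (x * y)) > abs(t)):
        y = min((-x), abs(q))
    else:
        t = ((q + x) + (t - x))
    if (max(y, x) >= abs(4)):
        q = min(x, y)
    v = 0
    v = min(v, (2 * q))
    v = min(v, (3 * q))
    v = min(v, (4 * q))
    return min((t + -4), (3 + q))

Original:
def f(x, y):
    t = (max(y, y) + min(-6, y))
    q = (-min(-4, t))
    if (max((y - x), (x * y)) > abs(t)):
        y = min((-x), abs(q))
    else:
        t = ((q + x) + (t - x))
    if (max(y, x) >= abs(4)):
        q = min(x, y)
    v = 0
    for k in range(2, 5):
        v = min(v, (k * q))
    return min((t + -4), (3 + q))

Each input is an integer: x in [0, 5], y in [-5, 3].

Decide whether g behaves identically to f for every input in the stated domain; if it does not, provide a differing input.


The two versions differ — the changes include constant usage differs; arithmetic usage differs; statement counts differ; loop structure differs; local variable names differ; min/max/abs usage differs.
Spot check at x=2, y=1 — f: t := -5 | q := 5 | (max((y - x), (x * y)) > abs(t)): false | t := 0 | (max(y, x) >= abs(4)): false | v := 0 | iter k=2: | v := 0 | iter k=3: | v := 0 | iter k=4: | v := 0 | result -4. g: t := -5 | q := 5 | (max((y - x), (x * y)) > abs(t)): false | t := 0 | (max(y, x) >= abs(4)): false | v := 0 | v := 0 | v := 0 | v := 0 | result -4. Both give -4.
An exhaustive pass over the 54 declared inputs shows identical outputs.
verdict: equivalent


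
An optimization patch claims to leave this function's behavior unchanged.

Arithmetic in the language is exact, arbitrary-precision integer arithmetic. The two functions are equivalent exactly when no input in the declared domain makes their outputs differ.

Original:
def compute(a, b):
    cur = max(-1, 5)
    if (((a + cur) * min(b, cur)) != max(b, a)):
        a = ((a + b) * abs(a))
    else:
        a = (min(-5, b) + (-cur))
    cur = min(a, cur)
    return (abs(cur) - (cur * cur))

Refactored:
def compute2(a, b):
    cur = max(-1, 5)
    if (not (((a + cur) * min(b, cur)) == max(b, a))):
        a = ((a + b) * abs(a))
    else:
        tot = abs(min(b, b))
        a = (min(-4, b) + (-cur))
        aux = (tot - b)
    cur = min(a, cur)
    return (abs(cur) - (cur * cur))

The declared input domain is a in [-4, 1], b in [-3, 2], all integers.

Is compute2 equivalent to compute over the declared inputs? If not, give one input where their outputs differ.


Input a=-4, b=-3: -90 from compute versus -72 from compute2.
verdict: not equivalent; witness: a=-4, b=-3


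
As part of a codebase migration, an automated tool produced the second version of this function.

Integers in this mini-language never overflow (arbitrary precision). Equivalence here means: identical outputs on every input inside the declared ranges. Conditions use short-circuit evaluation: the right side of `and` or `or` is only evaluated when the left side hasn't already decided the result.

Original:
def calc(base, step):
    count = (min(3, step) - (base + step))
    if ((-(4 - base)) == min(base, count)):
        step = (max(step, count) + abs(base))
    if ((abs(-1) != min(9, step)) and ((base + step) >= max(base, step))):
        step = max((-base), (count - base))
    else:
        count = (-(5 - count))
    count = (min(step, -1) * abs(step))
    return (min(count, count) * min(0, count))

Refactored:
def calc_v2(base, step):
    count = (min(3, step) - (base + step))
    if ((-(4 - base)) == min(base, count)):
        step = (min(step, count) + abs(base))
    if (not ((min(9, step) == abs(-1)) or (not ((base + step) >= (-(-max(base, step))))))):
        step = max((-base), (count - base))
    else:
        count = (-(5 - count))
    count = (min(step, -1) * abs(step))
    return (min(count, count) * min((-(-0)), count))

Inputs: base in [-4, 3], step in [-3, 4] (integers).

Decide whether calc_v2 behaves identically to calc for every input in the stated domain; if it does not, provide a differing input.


Try base=2, step=-3.
calc: count := -2 | ((-(4 - base)) == min(base, count)): true | step := 0 | ((abs(-1) != min(9, step)) and ((base + step) >= max(base, step))): true | step := -2 | count := -4 | result 16
calc_v2: count := -2 | ((-(4 - base)) == min(base, count)): true | step := -1 | (not ((min(9, step) == abs(-1)) or (not ((base + step) >= (-(-max(base, step))))))): false | count := -7 | count := -1 | result 1
16 vs 1 — the two versions disagree here.
verdict: not equivalent; witness: base=2, step=-3


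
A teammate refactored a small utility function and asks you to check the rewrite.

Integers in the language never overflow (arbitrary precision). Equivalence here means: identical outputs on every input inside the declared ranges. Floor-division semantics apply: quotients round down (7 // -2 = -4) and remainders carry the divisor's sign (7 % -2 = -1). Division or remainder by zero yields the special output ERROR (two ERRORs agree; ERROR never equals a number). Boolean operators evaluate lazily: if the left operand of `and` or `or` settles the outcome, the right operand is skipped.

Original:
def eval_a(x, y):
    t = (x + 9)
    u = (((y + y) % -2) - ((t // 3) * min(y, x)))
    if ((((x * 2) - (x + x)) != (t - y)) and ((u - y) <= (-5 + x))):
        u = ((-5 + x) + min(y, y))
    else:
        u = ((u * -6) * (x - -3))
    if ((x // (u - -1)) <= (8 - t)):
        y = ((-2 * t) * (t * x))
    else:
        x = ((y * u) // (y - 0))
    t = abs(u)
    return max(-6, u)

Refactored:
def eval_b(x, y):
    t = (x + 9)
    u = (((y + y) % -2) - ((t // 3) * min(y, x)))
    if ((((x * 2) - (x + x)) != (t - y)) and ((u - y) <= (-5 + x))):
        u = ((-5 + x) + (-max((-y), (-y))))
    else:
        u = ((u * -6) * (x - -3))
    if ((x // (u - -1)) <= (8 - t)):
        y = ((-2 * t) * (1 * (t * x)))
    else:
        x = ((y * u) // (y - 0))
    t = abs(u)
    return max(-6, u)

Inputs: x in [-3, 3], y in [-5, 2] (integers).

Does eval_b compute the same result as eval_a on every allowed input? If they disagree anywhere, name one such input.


Although min/max/abs usage differs, and constant usage differs, and arithmetic usage differs, 56/56 inputs agree.
verdict: equivalent


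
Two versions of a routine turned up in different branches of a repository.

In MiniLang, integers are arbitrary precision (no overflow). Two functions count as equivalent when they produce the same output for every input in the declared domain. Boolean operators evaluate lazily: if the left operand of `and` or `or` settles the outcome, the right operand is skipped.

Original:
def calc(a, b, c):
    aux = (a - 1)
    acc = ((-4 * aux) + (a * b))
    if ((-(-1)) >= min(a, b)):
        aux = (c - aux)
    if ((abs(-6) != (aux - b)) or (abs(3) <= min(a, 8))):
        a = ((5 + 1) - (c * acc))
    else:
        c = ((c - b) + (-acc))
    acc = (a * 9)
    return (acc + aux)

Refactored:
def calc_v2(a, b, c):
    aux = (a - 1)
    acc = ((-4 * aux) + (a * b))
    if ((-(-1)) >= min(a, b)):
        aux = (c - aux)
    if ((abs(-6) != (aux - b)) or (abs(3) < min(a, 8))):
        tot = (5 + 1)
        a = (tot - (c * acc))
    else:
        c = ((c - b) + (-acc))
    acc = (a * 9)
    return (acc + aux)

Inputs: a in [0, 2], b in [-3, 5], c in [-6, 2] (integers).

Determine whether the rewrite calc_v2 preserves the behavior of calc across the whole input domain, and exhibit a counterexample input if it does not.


The edit looks behavioral (`(abs(3) <= min(a, 8))` became `(abs(3) < min(a, 8))`), but over these ranges it never changes the outcome.
Tracing a=0, b=4, c=1: calc: aux := -1 | acc := 4 | ((-(-1)) >= min(a, b)): true | aux := 2 | ((abs(-6) != (aux - b)) or (abs(3) <= min(a, 8))): true | a := 2 | acc := 18 | result 20 | calc_v2: aux := -1 | acc := 4 | ((-(-1)) >= min(a, b)): true | aux := 2 | ((abs(-6) != (aux - b)) or (abs(3) < min(a, 8))): true | tot := 6 | a := 2 | acc := 18 | result 20 — matching result 20.
An exhaustive pass over the 243 declared inputs shows identical outputs.
verdict: equivalent


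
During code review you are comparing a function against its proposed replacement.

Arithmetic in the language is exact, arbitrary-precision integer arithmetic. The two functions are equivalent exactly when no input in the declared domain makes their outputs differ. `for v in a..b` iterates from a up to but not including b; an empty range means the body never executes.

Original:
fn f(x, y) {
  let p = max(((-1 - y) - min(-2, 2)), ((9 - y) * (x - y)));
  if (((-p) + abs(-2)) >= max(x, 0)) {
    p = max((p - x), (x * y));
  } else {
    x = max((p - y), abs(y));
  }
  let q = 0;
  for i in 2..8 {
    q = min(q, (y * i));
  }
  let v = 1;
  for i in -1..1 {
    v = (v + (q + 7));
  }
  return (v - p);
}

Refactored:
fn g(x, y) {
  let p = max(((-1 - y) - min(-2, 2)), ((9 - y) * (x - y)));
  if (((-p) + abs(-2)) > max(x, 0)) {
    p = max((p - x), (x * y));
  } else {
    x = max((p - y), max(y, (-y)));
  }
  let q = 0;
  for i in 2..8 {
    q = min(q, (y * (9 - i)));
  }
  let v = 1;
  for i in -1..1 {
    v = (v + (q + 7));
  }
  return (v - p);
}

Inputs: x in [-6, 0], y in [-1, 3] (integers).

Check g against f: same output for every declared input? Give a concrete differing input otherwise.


Consider the input x=-6, y=-1.
f: p=2, then (((-p) + abs(-2)) >= max(x, 0)) is true, then p=8, then q=0, then (i=2), then q=-2, then (i=3), then q=-3, then (i=4), then q=-4, then (i=5), then q=-5, then (i=6), then q=-6, then (i=7), then q=-7, then v=1, then (i=-1), then v=1, then (i=0), then v=1, then returns -7
g: p=2, then (((-p) + abs(-2)) > max(x, 0)) is false, then x=3, then q=0, then (i=2), then q=-7, then (i=3), then q=-7, then (i=4), then q=-7, then (i=5), then q=-7, then (i=6), then q=-7, then (i=7), then q=-7, then v=1, then (i=-1), then v=1, then (i=0), then v=1, then returns -1
-7 against -1: the behavior changed.
verdict: not equivalent; witness: x=-6, y=-1


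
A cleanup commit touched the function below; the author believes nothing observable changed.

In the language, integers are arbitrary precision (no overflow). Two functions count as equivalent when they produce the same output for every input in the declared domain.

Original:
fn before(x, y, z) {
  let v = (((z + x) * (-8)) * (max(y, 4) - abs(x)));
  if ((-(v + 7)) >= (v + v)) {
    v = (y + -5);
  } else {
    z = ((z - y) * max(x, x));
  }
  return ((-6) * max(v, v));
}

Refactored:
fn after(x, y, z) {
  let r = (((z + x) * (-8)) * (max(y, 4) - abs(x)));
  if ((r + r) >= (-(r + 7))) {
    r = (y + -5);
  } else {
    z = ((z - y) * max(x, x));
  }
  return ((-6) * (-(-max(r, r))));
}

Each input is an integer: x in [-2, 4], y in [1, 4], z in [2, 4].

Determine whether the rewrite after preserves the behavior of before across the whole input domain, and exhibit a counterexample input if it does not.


There is a counterexample at x=-2, y=1, z=2: 0 on one side, 24 on the other.
before: v=0, then ((-(v + 7)) >= (v + v)) is false, then z=-2, then returns 0
after: r=0, then ((r + r) >= (-(r + 7))) is true, then r=-4, then returns 24
verdict: not equivalent; witness: x=-2, y=1, z=2


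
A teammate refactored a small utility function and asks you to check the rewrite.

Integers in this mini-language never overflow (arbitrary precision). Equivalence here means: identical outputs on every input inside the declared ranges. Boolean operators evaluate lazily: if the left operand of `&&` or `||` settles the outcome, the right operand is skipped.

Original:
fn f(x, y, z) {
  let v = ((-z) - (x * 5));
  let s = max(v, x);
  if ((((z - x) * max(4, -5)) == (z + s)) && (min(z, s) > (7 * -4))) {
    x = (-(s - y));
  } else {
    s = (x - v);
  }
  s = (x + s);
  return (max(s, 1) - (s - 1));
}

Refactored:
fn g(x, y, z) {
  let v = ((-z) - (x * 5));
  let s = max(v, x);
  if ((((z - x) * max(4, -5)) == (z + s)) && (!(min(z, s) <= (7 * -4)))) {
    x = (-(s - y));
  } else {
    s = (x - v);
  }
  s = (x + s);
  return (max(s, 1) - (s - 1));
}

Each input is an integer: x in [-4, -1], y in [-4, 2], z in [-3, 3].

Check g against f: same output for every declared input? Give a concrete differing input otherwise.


This is a faithful refactor — boolean connective usage differs; also comparison usage differs, but the computed results match everywhere.
As a probe, take x=-1, y=-3, z=1: f runs v=4, then s=4, then ((((z - x) * max(4, -5)) == (z + s)) && (min(z, s) > (7 * -4))) is false, then s=-5, then s=-6, then returns 8; g runs v=4, then s=4, then ((((z - x) * max(4, -5)) == (z + s)) && (!(min(z, s) <= (7 * -4)))) is false, then s=-5, then s=-6, then returns 8; both end at 8.
Checked all 196 inputs in the declared domain: the outputs agree on every one.
verdict: equivalent


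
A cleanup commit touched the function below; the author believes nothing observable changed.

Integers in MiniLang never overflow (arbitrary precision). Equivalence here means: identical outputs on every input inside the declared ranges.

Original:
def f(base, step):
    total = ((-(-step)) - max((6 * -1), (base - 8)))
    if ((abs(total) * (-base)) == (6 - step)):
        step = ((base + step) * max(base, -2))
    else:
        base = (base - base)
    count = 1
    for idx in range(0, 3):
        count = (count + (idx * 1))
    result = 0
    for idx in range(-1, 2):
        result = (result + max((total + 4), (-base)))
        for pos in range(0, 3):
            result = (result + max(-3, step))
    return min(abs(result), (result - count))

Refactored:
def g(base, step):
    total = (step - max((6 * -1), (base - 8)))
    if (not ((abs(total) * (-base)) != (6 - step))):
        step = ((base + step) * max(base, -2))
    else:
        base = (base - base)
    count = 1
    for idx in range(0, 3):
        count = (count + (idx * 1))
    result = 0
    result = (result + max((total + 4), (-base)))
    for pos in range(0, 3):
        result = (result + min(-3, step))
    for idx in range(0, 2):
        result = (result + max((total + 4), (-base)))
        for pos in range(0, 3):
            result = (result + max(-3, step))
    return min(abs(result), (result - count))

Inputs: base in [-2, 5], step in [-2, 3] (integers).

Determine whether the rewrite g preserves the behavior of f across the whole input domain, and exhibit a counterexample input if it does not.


Consider the input base=-2, step=-2.
f: total=4, then ((abs(total) * (-base)) == (6 - step)) is true, then step=8, then count=1, then (idx=0), then count=1, then (idx=1), then count=2, then (idx=2), then count=4, then result=0, then (idx=-1), then result=8, then (pos=0), then result=16, then (pos=1), then result=24, then (pos=2), then result=32, then (idx=0), then result=40, then (pos=0), then result=48, then (pos=1), then result=56, then (pos=2), then result=64, then (idx=1), then result=72, then (pos=0), then result=80, then (pos=1), then result=88, then (pos=2), then result=96, then returns 92
g: total=4, then (not ((abs(total) * (-base)) != (6 - step))) is true, then step=8, then count=1, then (idx=0), then count=1, then (idx=1), then count=2, then (idx=2), then count=4, then result=0, then result=8, then (pos=0), then result=5, then (pos=1), then result=2, then (pos=2), then result=-1, then (idx=0), then result=7, then (pos=0), then result=15, then (pos=1), then result=23, then (pos=2), then result=31, then (idx=1), then result=39, then (pos=0), then result=47, then (pos=1), then result=55, then (pos=2), then result=63, then returns 59
92 vs 59 — the two versions disagree here.
verdict: not equivalent; witness: base=-2, step=-2


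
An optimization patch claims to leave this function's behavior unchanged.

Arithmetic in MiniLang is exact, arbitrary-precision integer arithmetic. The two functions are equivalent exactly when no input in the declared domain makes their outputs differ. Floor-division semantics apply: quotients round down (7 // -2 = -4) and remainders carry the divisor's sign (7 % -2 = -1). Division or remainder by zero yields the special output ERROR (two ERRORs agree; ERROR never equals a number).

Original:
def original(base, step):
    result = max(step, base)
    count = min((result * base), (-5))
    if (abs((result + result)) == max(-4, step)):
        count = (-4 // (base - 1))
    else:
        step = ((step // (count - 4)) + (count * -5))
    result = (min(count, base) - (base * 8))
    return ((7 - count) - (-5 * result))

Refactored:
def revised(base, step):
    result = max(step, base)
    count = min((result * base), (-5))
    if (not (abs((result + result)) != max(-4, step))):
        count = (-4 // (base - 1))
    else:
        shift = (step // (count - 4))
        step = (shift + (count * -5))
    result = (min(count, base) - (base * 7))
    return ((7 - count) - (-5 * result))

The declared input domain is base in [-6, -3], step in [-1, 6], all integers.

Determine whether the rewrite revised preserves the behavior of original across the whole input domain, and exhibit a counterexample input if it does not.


Run the pair on base=-6, step=-1.
original: result=-1, then count=-5, then (abs((result + result)) == max(-4, step)) is false, then step=25, then result=42, then returns 222
revised: result=-1, then count=-5, then (not (abs((result + result)) != max(-4, step))) is false, then shift=0, then step=25, then result=36, then returns 192
222 and 192 differ, so these are not the same function on this domain.
verdict: not equivalent; witness: base=-6, step=-1


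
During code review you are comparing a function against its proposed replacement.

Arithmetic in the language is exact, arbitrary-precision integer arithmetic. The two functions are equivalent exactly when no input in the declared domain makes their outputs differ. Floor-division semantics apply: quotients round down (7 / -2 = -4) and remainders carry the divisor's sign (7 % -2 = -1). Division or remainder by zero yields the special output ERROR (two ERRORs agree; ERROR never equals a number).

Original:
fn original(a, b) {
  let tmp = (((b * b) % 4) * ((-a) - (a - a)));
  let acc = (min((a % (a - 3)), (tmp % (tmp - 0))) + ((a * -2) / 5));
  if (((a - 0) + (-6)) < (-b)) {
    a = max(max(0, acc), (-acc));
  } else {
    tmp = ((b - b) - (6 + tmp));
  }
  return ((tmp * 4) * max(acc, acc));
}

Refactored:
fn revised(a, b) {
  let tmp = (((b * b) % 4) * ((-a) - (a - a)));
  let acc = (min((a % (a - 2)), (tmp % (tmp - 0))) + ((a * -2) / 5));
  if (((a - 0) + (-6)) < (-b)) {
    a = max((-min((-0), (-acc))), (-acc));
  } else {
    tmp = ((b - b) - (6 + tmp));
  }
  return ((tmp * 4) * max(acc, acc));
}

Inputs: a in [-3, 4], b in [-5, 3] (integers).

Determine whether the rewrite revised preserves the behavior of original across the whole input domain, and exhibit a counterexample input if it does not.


Consider the input a=1, b=-5.
original: tmp becomes -1; next acc becomes -2; next (((a - 0) + (-6)) < (-b)) evaluates to true; next a becomes 2; next final value 8
revised: tmp becomes -1; next acc becomes -1; next (((a - 0) + (-6)) < (-b)) evaluates to true; next a becomes 1; next final value 4
8 against 4: the behavior changed.
verdict: not equivalent; witness: a=1, b=-5


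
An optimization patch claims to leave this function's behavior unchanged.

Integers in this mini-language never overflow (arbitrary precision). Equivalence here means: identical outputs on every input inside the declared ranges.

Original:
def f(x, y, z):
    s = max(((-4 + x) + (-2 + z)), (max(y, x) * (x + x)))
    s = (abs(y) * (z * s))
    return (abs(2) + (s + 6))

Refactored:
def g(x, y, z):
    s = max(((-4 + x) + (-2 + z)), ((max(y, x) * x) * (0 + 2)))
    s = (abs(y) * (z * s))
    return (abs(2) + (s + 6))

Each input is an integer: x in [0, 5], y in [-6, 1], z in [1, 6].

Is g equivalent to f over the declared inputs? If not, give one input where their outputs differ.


Side by side, the visible changes include: arithmetic usage differs; also constant usage differs.
One worked example (x=4, y=1, z=4) — f: s = 32; s = 128; return 136; g: s = 32; s = 128; return 136; agreement on 136.
Sweeping the whole domain (288 inputs) finds no disagreement.
verdict: equivalent


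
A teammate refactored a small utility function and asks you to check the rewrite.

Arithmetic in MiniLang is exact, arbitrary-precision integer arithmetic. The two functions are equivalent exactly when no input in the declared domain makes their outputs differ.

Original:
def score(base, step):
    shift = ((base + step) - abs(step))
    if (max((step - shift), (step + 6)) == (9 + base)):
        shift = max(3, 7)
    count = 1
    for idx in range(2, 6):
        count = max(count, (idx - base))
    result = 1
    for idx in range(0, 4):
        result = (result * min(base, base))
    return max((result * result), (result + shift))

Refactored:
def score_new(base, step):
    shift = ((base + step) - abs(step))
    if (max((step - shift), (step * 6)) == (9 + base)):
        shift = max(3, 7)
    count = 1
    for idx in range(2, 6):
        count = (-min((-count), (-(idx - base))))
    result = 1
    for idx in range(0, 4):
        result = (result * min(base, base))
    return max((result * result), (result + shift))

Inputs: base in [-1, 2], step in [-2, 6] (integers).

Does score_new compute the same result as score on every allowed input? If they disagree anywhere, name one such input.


There is a counterexample at base=-1, step=2: 8 on one side, 1 on the other.
score: shift = -1; (max((step - shift), (step + 6)) == (9 + base)) -> true; shift = 7; count = 1; [idx=2]; count = 3; [idx=3]; count = 4; [idx=4]; count = 5; [idx=5]; count = 6; result = 1; [idx=0]; result = -1; [idx=1]; result = 1; [idx=2]; result = -1; [idx=3]; result = 1; return 8
score_new: shift = -1; (max((step - shift), (step * 6)) == (9 + base)) -> false; count = 1; [idx=2]; count = 3; [idx=3]; count = 4; [idx=4]; count = 5; [idx=5]; count = 6; result = 1; [idx=0]; result = -1; [idx=1]; result = 1; [idx=2]; result = -1; [idx=3]; result = 1; return 1
verdict: not equivalent; witness: base=-1, step=2


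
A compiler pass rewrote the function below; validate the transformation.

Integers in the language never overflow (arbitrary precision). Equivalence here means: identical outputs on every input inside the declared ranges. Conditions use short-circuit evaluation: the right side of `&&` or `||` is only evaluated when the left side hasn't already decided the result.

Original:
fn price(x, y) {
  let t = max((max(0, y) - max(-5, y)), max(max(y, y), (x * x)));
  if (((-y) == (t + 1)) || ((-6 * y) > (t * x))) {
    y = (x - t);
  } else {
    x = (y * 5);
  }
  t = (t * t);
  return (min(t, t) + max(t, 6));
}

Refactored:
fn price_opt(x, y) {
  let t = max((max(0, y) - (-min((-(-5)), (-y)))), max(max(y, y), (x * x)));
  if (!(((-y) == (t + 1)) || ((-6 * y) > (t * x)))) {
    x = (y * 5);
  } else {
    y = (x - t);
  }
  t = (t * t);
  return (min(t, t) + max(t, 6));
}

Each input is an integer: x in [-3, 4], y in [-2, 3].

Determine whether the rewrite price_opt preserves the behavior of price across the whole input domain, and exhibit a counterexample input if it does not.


The two versions differ — the changes include min/max/abs usage differs, boolean connective usage differs.
Tracing x=3, y=2: price: t=9, then (((-y) == (t + 1)) || ((-6 * y) > (t * x))) is false, then x=10, then t=81, then returns 162 | price_opt: t=9, then (!(((-y) == (t + 1)) || ((-6 * y) > (t * x)))) is true, then x=10, then t=81, then returns 162 — matching result 162.
An exhaustive pass over the 48 declared inputs shows identical outputs.
verdict: equivalent


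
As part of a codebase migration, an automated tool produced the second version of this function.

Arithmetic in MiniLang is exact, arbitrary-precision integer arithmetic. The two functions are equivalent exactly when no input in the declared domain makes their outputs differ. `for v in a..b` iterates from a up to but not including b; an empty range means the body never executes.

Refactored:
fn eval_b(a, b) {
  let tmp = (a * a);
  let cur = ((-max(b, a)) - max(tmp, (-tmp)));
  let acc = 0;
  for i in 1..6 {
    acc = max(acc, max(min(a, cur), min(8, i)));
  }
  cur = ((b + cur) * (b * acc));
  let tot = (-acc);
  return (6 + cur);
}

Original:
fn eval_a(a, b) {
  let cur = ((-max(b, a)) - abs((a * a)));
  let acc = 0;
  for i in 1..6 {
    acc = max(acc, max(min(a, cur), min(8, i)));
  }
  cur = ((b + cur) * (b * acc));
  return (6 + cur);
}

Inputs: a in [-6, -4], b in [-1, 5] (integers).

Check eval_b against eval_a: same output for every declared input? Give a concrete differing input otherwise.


Reading the diff, among the changes: min/max/abs usage differs, local variable names differ, statement counts differ.
Spot check at a=-4, b=0 — eval_a: cur becomes -16; next acc becomes 0; next at i=1:; next acc becomes 1; next at i=2:; next acc becomes 2; next at i=3:; next acc becomes 3; next at i=4:; next acc becomes 4; next at i=5:; next acc becomes 5; next cur becomes 0; next final value 6. eval_b: tmp becomes 16; next cur becomes -16; next acc becomes 0; next at i=1:; next acc becomes 1; next at i=2:; next acc becomes 2; next at i=3:; next acc becomes 3; next at i=4:; next acc becomes 4; next at i=5:; next acc becomes 5; next cur becomes 0; next tot becomes -5; next final value 6. Both give 6.
Sweeping the whole domain (21 inputs) finds no disagreement.
verdict: equivalent


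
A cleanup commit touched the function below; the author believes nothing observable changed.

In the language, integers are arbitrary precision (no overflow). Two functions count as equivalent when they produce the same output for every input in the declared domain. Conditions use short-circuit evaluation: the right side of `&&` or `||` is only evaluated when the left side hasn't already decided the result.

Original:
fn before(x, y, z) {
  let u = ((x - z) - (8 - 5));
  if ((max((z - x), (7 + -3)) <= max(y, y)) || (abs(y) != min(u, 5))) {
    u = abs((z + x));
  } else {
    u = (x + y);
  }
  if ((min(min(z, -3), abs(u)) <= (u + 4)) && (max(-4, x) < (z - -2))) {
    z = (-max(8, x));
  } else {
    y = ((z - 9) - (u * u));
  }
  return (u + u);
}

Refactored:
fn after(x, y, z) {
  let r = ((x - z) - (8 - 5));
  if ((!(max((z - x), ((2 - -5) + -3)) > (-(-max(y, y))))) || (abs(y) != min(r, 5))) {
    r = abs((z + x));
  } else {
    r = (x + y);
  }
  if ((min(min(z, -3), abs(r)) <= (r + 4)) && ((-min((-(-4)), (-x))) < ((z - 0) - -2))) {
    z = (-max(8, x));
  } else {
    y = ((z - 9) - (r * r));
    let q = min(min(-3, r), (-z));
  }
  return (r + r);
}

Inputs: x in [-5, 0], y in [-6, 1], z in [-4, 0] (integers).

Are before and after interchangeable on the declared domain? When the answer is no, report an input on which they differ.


This is a faithful refactor — comparison usage differs; min/max/abs usage differs; statement counts differ; constant usage differs; arithmetic usage differs; boolean connective usage differs; local variable names differ, but the computed results match everywhere.
Spot check at x=-1, y=-2, z=0 — before: u becomes -4; next ((max((z - x), (7 + -3)) <= max(y, y)) || (abs(y) != min(u, 5))) evaluates to true; next u becomes 1; next ((min(min(z, -3), abs(u)) <= (u + 4)) && (max(-4, x) < (z - -2))) evaluates to true; next z becomes -8; next final value 2. after: r becomes -4; next ((!(max((z - x), ((2 - -5) + -3)) > (-(-max(y, y))))) || (abs(y) != min(r, 5))) evaluates to true; next r becomes 1; next ((min(min(z, -3), abs(r)) <= (r + 4)) && ((-min((-(-4)), (-x))) < ((z - 0) - -2))) evaluates to true; next z becomes -8; next final value 2. Both give 2.
An exhaustive pass over the 240 declared inputs shows identical outputs.
verdict: equivalent


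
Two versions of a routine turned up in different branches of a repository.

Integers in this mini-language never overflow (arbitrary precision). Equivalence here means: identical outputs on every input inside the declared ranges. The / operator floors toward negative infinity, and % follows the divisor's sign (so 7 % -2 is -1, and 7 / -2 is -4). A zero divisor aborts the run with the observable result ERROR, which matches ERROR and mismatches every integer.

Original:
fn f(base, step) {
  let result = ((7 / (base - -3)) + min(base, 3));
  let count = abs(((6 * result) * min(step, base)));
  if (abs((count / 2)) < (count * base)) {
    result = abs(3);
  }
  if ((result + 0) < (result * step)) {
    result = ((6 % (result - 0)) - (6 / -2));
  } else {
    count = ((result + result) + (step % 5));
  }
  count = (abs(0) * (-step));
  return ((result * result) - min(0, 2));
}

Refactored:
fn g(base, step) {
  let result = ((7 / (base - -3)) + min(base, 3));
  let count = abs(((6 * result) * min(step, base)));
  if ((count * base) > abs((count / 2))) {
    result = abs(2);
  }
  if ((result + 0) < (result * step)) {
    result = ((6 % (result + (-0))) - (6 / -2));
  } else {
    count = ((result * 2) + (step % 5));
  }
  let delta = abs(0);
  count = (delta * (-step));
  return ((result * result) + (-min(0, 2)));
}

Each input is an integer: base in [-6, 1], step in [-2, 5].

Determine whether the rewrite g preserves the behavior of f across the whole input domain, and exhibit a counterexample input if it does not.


Not equivalent: base=1, step=-2 separates them (9 vs 4).
f: result = 2; count = 24; (abs((count / 2)) < (count * base)) -> true; result = 3; ((result + 0) < (result * step)) -> false; count = 9; count = 0; return 9
g: result = 2; count = 24; ((count * base) > abs((count / 2))) -> true; result = 2; ((result + 0) < (result * step)) -> false; count = 7; delta = 0; count = 0; return 4
verdict: not equivalent; witness: base=1, step=-2
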